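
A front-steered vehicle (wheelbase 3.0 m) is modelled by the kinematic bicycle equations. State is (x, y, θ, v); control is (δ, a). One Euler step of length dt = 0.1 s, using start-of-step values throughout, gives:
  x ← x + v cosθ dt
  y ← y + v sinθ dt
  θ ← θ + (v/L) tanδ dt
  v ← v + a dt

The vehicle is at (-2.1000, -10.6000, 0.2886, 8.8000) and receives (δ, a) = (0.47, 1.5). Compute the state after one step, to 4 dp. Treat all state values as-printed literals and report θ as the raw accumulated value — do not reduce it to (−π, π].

(-1.2564, -10.3495, 0.4376, 8.9500)

x' = -2.1000 + 8.8000·cos(0.2886)·0.1 = -1.2564
y' = -10.6000 + 8.8000·sin(0.2886)·0.1 = -10.3495
θ' = 0.2886 + (8.8000/3.0)·tan(0.47)·0.1 = 0.4376
v' = 8.8000 + 1.5000·0.1 = 8.9500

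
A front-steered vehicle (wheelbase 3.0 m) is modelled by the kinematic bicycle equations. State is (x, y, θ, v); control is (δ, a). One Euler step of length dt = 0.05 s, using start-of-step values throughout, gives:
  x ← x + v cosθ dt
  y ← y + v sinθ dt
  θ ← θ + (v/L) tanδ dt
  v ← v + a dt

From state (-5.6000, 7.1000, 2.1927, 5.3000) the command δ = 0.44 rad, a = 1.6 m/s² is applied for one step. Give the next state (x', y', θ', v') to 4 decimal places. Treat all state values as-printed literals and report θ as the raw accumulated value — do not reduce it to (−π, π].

x' = -5.6000 + 5.3000·cos(2.1927)·0.05 = -5.7544
y' = 7.1000 + 5.3000·sin(2.1927)·0.05 = 7.3154
θ' = 2.1927 + (5.3000/3.0)·tan(0.44)·0.05 = 2.2343
v' = 5.3000 + 1.6000·0.05 = 5.3800

(-5.7544, 7.3154, 2.2343, 5.3800)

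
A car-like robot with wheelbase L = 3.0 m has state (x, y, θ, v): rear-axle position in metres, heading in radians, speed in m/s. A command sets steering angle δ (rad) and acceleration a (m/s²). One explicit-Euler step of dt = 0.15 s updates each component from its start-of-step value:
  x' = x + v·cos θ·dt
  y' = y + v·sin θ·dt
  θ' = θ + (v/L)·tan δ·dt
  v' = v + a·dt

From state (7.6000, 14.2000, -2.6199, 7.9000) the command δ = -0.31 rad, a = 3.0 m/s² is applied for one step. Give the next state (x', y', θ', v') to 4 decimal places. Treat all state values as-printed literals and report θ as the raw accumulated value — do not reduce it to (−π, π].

(6.5726, 13.6095, -2.7464, 8.3500)

x' = 7.6000 + 7.9000·cos(-2.6199)·0.15 = 6.5726
y' = 14.2000 + 7.9000·sin(-2.6199)·0.15 = 13.6095
θ' = -2.6199 + (7.9000/3.0)·tan(-0.31)·0.15 = -2.7464
v' = 7.9000 + 3.0000·0.15 = 8.3500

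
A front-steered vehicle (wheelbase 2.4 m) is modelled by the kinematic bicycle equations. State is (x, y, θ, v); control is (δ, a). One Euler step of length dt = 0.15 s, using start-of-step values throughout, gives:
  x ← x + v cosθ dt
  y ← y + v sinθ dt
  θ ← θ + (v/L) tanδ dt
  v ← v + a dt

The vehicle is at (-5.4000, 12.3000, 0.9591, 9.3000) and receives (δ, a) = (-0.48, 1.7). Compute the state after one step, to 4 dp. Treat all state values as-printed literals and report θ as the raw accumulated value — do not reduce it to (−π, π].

(-4.5989, 13.4421, 0.6565, 9.5550)

x' = -5.4000 + 9.3000·cos(0.9591)·0.15 = -4.5989
y' = 12.3000 + 9.3000·sin(0.9591)·0.15 = 13.4421
θ' = 0.9591 + (9.3000/2.4)·tan(-0.48)·0.15 = 0.6565
v' = 9.3000 + 1.7000·0.15 = 9.5550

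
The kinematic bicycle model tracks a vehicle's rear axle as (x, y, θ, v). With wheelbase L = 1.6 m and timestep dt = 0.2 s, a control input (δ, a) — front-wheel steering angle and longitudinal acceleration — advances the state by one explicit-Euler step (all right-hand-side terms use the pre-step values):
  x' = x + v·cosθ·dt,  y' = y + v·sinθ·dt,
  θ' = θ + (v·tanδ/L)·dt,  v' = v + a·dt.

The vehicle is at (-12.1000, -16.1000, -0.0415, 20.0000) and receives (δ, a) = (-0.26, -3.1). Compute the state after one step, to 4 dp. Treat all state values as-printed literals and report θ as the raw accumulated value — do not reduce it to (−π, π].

(-8.1034, -16.2660, -0.7066, 19.3800)

x' = -12.1000 + 20.0000·cos(-0.0415)·0.2 = -8.1034
y' = -16.1000 + 20.0000·sin(-0.0415)·0.2 = -16.2660
θ' = -0.0415 + (20.0000/1.6)·tan(-0.26)·0.2 = -0.7066
v' = 20.0000 − 3.1000·0.2 = 19.3800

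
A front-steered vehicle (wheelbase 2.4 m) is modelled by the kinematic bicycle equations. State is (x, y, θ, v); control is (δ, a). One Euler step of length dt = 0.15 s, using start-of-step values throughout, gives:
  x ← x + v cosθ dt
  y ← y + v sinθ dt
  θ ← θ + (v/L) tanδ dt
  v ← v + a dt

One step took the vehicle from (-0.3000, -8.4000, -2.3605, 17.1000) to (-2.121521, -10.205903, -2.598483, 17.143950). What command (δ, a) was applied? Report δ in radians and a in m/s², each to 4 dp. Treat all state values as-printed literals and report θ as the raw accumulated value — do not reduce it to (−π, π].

a = (v'−v)/dt = (0.043950)/0.15 = 0.2930
Δθ = θ'−θ = -0.237983;  (v·dt/L) = 17.1000·0.15/2.4 = 1.068750
tan δ = Δθ·L/(v·dt) = -0.222674  →  δ = -0.2191

δ = -0.2191, a = 0.2930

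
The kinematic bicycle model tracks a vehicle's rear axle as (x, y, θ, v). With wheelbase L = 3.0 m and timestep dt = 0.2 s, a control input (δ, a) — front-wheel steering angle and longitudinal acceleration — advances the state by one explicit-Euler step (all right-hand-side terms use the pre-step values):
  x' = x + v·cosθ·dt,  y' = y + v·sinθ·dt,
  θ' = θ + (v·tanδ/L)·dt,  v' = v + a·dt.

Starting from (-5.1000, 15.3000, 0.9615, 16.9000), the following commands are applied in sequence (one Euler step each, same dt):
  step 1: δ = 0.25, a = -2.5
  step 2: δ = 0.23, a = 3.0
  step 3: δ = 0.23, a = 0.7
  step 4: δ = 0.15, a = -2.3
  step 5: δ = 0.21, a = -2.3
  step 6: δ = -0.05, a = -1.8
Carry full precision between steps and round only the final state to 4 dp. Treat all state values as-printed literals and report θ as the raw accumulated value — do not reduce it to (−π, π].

(-5.6570, 33.7033, 2.1261, 15.8600)

after step 1 (δ=0.25, a=-2.5): (-3.165658, 18.071772, 1.249185, 16.400000)
after step 2 (δ=0.23, a=3.0): (-2.128865, 21.183598, 1.505182, 17.000000)
after step 3 (δ=0.23, a=0.7): (-1.905936, 24.576282, 1.770544, 17.140000)
after step 4 (δ=0.15, a=-2.3): (-2.586128, 27.936121, 1.943242, 16.680000)
after step 5 (δ=0.21, a=-2.3): (-3.800079, 31.043406, 2.180256, 16.220000)
after step 6 (δ=-0.05, a=-1.8): (-5.657024, 33.703348, 2.126144, 15.860000)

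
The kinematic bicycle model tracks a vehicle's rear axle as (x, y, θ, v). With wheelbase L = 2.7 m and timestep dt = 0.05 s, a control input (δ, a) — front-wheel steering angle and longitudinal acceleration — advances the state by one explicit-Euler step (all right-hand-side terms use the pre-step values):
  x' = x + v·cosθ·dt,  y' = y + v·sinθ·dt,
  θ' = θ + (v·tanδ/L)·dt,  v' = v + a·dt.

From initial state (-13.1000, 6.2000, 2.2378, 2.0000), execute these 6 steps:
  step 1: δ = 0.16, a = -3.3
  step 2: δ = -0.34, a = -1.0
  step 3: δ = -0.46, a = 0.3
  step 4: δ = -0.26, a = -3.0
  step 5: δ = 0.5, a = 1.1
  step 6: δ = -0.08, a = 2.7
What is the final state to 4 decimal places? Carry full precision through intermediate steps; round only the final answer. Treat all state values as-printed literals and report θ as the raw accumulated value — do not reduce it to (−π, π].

after step 1 (δ=0.16, a=-3.3): (-13.161863, 6.278568, 2.243777, 1.835000)
after step 2 (δ=-0.34, a=-1.0): (-13.219053, 6.350313, 2.231757, 1.785000)
after step 3 (δ=-0.46, a=0.3): (-13.273841, 6.420768, 2.215379, 1.800000)
after step 4 (δ=-0.26, a=-3.0): (-13.327919, 6.492709, 2.206512, 1.650000)
after step 5 (δ=0.5, a=1.1): (-13.376904, 6.559093, 2.223204, 1.705000)
after step 6 (δ=-0.08, a=2.7): (-13.428659, 6.626834, 2.220673, 1.840000)

(-13.4287, 6.6268, 2.2207, 1.8400)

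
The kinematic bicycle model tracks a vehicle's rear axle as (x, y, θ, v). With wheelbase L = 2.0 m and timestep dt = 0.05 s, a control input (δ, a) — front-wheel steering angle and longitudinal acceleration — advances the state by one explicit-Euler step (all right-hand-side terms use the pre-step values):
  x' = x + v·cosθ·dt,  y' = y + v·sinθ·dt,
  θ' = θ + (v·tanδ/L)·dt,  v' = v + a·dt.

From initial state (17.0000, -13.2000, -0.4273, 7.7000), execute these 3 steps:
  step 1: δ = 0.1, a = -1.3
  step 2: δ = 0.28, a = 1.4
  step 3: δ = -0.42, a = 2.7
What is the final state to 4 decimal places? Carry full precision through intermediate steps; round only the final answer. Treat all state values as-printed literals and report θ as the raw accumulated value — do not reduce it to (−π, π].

after step 1 (δ=0.1, a=-1.3): (17.350384, -13.359550, -0.407986, 7.635000)
after step 2 (δ=0.28, a=1.4): (17.700801, -13.511013, -0.353099, 7.705000)
after step 3 (δ=-0.42, a=2.7): (18.062283, -13.644235, -0.439120, 7.840000)

(18.0623, -13.6442, -0.4391, 7.8400)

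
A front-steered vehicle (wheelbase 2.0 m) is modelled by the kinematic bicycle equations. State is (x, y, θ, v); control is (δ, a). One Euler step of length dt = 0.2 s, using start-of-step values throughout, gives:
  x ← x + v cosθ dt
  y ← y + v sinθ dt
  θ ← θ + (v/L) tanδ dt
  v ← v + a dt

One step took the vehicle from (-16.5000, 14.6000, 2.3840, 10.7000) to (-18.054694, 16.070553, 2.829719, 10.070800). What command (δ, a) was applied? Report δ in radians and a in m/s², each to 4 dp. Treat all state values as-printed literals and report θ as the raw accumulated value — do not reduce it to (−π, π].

δ = 0.3947, a = -3.1460

a = (v'−v)/dt = (-0.629200)/0.2 = -3.1460
Δθ = θ'−θ = 0.445719;  (v·dt/L) = 10.7000·0.2/2.0 = 1.070000
tan δ = Δθ·L/(v·dt) = 0.416560  →  δ = 0.3947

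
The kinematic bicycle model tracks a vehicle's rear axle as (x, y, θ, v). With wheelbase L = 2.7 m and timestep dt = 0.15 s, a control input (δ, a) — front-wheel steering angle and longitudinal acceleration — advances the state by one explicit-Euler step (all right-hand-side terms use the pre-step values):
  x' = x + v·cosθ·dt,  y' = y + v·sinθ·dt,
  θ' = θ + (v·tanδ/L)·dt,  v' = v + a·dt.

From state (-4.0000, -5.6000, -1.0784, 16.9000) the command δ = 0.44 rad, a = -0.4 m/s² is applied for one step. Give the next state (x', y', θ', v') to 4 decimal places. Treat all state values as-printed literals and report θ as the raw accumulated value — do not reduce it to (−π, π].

x' = -4.0000 + 16.9000·cos(-1.0784)·0.15 = -2.8016
y' = -5.6000 + 16.9000·sin(-1.0784)·0.15 = -7.8338
θ' = -1.0784 + (16.9000/2.7)·tan(0.44)·0.15 = -0.6364
v' = 16.9000 − 0.4000·0.15 = 16.8400

(-2.8016, -7.8338, -0.6364, 16.8400)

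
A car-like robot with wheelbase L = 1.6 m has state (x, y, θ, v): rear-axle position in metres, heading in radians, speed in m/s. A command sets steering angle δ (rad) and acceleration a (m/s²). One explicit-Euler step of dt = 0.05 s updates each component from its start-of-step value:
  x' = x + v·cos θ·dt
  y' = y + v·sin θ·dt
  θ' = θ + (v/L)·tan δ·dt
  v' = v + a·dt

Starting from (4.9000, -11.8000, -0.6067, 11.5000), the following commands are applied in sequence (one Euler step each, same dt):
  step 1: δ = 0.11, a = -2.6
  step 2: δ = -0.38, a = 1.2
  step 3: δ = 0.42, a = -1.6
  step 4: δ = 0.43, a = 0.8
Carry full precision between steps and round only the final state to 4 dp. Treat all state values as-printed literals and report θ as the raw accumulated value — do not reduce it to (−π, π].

(6.7697, -13.1016, -0.3867, 11.3900)

after step 1 (δ=0.11, a=-2.6): (5.372382, -12.127842, -0.567009, 11.370000)
after step 2 (δ=-0.38, a=1.2): (5.851918, -12.433189, -0.708925, 11.430000)
after step 3 (δ=0.42, a=-1.6): (6.285722, -12.805246, -0.549415, 11.350000)
after step 4 (δ=0.43, a=0.8): (6.769704, -13.101588, -0.386748, 11.390000)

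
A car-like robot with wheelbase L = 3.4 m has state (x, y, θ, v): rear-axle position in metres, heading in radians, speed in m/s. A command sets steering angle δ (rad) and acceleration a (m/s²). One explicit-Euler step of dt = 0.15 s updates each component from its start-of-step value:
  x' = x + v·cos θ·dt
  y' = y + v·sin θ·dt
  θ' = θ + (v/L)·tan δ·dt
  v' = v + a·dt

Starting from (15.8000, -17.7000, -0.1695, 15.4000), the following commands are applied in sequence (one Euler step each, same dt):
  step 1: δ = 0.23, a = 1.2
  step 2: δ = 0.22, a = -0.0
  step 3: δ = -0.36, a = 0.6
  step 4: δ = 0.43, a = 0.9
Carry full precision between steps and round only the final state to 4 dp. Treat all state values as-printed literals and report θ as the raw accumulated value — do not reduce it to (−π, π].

after step 1 (δ=0.23, a=1.2): (18.076896, -18.089673, -0.010420, 15.580000)
after step 2 (δ=0.22, a=-0.0): (20.413769, -18.114024, 0.143285, 15.580000)
after step 3 (δ=-0.36, a=0.6): (22.726820, -17.780312, -0.115436, 15.670000)
after step 4 (δ=0.43, a=0.9): (25.061677, -18.051043, 0.201619, 15.805000)

(25.0617, -18.0510, 0.2016, 15.8050)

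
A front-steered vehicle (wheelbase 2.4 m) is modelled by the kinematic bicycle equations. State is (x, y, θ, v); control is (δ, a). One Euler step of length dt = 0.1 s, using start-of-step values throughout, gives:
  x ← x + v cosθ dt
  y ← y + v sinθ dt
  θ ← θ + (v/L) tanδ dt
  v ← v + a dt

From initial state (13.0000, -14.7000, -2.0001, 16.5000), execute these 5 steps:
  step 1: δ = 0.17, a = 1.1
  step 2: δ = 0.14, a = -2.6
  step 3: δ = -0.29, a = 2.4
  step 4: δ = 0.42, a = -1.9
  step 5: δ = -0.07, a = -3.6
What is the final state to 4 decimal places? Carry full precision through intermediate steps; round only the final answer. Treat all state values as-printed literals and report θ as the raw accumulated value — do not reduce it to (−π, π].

after step 1 (δ=0.17, a=1.1): (12.313208, -16.200272, -1.882086, 16.610000)
after step 2 (δ=0.14, a=-2.6): (11.804466, -17.781443, -1.784556, 16.350000)
after step 3 (δ=-0.29, a=2.4): (11.457624, -19.379231, -1.987850, 16.590000)
after step 4 (δ=0.42, a=-1.9): (10.785615, -20.896032, -1.679157, 16.400000)
after step 5 (δ=-0.07, a=-3.6): (10.608252, -22.526413, -1.727068, 16.040000)

(10.6083, -22.5264, -1.7271, 16.0400)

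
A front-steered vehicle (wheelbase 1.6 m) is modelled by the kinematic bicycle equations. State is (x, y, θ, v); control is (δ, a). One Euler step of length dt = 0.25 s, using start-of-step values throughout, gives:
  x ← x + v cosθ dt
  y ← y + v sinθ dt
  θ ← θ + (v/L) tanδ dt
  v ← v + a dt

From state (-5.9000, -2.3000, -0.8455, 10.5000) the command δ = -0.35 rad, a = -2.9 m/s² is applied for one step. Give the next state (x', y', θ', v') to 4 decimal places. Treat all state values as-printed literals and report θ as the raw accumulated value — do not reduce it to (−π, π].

x' = -5.9000 + 10.5000·cos(-0.8455)·0.25 = -4.1587
y' = -2.3000 + 10.5000·sin(-0.8455)·0.25 = -4.2643
θ' = -0.8455 + (10.5000/1.6)·tan(-0.35)·0.25 = -1.4444
v' = 10.5000 − 2.9000·0.25 = 9.7750

(-4.1587, -4.2643, -1.4444, 9.7750)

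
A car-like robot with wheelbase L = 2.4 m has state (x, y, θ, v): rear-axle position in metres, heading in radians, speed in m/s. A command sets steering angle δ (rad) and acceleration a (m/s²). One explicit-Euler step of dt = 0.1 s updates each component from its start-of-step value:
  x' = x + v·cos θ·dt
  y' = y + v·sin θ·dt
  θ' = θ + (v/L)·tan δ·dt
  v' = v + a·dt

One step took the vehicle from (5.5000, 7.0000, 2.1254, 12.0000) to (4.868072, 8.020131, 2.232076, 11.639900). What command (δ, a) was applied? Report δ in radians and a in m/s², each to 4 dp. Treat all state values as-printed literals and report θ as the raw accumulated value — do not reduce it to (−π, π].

a = (v'−v)/dt = (-0.360100)/0.1 = -3.6010
Δθ = θ'−θ = 0.106676;  (v·dt/L) = 12.0000·0.1/2.4 = 0.500000
tan δ = Δθ·L/(v·dt) = 0.213352  →  δ = 0.2102

δ = 0.2102, a = -3.6010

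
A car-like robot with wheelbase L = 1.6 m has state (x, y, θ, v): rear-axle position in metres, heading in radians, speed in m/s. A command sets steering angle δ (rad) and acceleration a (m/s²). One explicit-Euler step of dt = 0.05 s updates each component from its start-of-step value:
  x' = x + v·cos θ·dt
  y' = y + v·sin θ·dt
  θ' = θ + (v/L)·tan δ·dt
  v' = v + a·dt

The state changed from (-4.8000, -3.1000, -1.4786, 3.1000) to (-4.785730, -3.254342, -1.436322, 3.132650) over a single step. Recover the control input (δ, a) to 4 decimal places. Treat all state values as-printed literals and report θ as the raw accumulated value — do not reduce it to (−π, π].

a = (v'−v)/dt = (0.032650)/0.05 = 0.6530
Δθ = θ'−θ = 0.042278;  (v·dt/L) = 3.1000·0.05/1.6 = 0.096875
tan δ = Δθ·L/(v·dt) = 0.436418  →  δ = 0.4115

δ = 0.4115, a = 0.6530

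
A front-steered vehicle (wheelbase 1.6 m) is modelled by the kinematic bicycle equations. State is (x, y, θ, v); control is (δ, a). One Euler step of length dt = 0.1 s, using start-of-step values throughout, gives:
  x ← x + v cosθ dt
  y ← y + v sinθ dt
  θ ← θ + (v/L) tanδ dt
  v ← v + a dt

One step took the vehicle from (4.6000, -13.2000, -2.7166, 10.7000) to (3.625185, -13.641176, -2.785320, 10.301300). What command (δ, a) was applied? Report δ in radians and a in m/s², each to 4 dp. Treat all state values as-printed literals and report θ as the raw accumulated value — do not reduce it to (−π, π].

δ = -0.1024, a = -3.9870

a = (v'−v)/dt = (-0.398700)/0.1 = -3.9870
Δθ = θ'−θ = -0.068720;  (v·dt/L) = 10.7000·0.1/1.6 = 0.668750
tan δ = Δθ·L/(v·dt) = -0.102759  →  δ = -0.1024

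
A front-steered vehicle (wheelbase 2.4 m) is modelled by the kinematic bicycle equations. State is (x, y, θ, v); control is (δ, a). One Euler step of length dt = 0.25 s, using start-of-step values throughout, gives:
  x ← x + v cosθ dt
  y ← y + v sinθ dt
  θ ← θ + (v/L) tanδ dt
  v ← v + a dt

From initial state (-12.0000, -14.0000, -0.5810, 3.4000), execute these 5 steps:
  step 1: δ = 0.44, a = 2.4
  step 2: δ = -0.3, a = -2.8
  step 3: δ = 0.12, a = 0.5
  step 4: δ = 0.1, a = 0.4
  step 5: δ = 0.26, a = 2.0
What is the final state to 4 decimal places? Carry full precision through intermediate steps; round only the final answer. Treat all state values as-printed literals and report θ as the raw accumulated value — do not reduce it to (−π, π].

(-8.1297, -16.1031, -0.3682, 4.0250)

after step 1 (δ=0.44, a=2.4): (-11.289473, -14.466531, -0.414265, 4.000000)
after step 2 (δ=-0.3, a=-2.8): (-10.374061, -14.869049, -0.543155, 3.300000)
after step 3 (δ=0.12, a=0.5): (-9.667793, -15.295441, -0.501706, 3.425000)
after step 4 (δ=0.1, a=0.4): (-8.917064, -15.707231, -0.465910, 3.525000)
after step 5 (δ=0.26, a=2.0): (-8.129744, -16.103120, -0.368230, 4.025000)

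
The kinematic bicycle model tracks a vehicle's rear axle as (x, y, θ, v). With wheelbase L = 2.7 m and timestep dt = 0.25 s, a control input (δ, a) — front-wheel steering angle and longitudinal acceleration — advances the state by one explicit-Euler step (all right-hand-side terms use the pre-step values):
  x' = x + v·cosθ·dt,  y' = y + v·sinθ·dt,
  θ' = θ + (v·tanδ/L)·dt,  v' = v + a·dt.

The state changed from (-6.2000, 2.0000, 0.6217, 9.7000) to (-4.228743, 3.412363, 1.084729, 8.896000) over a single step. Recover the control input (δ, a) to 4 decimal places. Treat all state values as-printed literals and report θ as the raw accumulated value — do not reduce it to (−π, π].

δ = 0.4760, a = -3.2160

a = (v'−v)/dt = (-0.804000)/0.25 = -3.2160
Δθ = θ'−θ = 0.463029;  (v·dt/L) = 9.7000·0.25/2.7 = 0.898148
tan δ = Δθ·L/(v·dt) = 0.515537  →  δ = 0.4760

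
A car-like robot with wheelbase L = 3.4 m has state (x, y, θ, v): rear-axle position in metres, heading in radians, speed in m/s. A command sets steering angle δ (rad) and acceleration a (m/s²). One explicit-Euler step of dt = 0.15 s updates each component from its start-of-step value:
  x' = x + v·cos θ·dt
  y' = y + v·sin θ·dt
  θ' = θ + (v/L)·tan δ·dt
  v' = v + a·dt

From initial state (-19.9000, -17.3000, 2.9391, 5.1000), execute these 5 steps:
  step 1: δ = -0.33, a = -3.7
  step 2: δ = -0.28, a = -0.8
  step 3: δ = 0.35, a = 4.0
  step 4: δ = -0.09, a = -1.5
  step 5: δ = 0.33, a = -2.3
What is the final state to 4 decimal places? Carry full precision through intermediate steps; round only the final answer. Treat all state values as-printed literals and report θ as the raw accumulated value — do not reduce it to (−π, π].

after step 1 (δ=-0.33, a=-3.7): (-20.649370, -17.146150, 2.862032, 4.545000)
after step 2 (δ=-0.28, a=-0.8): (-21.304652, -16.958032, 2.804373, 4.425000)
after step 3 (δ=0.35, a=4.0): (-21.931018, -16.738421, 2.875634, 5.025000)
after step 4 (δ=-0.09, a=-1.5): (-22.658267, -16.540309, 2.855628, 4.800000)
after step 5 (δ=0.33, a=-2.3): (-23.349028, -16.337209, 2.928163, 4.455000)

(-23.3490, -16.3372, 2.9282, 4.4550)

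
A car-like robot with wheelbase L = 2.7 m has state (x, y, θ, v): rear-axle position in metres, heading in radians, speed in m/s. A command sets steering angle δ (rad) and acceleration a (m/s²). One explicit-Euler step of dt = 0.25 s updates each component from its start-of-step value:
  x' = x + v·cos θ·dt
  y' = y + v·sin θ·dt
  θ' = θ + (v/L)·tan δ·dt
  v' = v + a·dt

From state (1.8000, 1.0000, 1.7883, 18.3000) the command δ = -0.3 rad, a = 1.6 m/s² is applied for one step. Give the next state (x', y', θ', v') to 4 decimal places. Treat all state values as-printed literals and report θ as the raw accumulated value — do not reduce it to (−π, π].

x' = 1.8000 + 18.3000·cos(1.7883)·0.25 = 0.8127
y' = 1.0000 + 18.3000·sin(1.7883)·0.25 = 5.4672
θ' = 1.7883 + (18.3000/2.7)·tan(-0.3)·0.25 = 1.2641
v' = 18.3000 + 1.6000·0.25 = 18.7000

(0.8127, 5.4672, 1.2641, 18.7000)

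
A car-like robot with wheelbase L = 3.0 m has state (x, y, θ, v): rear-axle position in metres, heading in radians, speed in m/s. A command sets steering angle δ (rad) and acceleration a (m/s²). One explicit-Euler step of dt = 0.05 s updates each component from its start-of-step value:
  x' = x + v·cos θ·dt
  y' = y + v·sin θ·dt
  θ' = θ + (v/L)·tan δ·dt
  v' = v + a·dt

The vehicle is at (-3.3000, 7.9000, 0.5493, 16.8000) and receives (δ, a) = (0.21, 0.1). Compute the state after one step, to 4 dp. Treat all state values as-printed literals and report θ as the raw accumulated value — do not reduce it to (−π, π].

x' = -3.3000 + 16.8000·cos(0.5493)·0.05 = -2.5836
y' = 7.9000 + 16.8000·sin(0.5493)·0.05 = 8.3386
θ' = 0.5493 + (16.8000/3.0)·tan(0.21)·0.05 = 0.6090
v' = 16.8000 + 0.1000·0.05 = 16.8050

(-2.5836, 8.3386, 0.6090, 16.8050)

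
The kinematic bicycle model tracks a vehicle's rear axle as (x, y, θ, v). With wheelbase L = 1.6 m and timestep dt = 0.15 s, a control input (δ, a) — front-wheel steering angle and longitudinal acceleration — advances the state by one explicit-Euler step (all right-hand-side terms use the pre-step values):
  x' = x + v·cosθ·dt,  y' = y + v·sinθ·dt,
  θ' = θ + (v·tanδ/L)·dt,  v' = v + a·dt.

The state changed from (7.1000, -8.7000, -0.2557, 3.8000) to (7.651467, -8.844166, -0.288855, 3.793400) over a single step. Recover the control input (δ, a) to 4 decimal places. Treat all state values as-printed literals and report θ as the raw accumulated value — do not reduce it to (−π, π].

δ = -0.0928, a = -0.0440

a = (v'−v)/dt = (-0.006600)/0.15 = -0.0440
Δθ = θ'−θ = -0.033155;  (v·dt/L) = 3.8000·0.15/1.6 = 0.356250
tan δ = Δθ·L/(v·dt) = -0.093067  →  δ = -0.0928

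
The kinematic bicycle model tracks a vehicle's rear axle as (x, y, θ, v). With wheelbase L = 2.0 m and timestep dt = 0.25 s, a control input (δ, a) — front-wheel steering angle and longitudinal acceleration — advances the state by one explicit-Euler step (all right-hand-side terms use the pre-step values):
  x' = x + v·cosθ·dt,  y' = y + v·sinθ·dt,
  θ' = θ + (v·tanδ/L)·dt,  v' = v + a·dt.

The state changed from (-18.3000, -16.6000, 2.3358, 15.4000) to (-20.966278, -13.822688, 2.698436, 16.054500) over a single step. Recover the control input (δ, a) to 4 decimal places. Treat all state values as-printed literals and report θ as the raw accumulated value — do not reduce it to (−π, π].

a = (v'−v)/dt = (0.654500)/0.25 = 2.6180
Δθ = θ'−θ = 0.362636;  (v·dt/L) = 15.4000·0.25/2.0 = 1.925000
tan δ = Δθ·L/(v·dt) = 0.188382  →  δ = 0.1862

δ = 0.1862, a = 2.6180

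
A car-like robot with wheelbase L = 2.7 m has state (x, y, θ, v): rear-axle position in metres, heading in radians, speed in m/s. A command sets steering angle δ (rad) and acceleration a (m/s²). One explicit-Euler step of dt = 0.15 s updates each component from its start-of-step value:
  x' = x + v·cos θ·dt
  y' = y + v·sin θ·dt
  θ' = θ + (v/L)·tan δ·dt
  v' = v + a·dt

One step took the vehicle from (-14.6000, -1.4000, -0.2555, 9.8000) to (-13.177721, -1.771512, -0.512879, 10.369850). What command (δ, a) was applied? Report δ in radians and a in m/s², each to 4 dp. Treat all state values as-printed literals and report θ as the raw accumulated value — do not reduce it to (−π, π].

δ = -0.4416, a = 3.7990

a = (v'−v)/dt = (0.569850)/0.15 = 3.7990
Δθ = θ'−θ = -0.257379;  (v·dt/L) = 9.8000·0.15/2.7 = 0.544444
tan δ = Δθ·L/(v·dt) = -0.472737  →  δ = -0.4416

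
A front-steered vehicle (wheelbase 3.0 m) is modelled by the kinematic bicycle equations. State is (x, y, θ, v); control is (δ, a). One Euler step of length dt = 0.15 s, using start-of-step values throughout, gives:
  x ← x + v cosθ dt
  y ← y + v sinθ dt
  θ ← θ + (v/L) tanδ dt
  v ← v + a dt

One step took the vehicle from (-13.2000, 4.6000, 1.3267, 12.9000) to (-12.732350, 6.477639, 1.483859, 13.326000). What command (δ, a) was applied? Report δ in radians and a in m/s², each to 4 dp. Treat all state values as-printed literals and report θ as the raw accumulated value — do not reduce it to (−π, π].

δ = 0.2390, a = 2.8400

a = (v'−v)/dt = (0.426000)/0.15 = 2.8400
Δθ = θ'−θ = 0.157159;  (v·dt/L) = 12.9000·0.15/3.0 = 0.645000
tan δ = Δθ·L/(v·dt) = 0.243657  →  δ = 0.2390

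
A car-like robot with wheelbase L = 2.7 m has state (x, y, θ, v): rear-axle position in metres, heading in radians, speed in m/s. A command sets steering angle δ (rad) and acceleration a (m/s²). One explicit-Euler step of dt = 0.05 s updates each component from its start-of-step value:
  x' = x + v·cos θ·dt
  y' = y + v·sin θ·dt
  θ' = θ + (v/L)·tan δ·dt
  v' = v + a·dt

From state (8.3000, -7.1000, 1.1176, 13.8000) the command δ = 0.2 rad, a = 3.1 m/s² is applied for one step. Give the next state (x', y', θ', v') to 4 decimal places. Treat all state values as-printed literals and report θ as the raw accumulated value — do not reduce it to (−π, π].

x' = 8.3000 + 13.8000·cos(1.1176)·0.05 = 8.6021
y' = -7.1000 + 13.8000·sin(1.1176)·0.05 = -6.4797
θ' = 1.1176 + (13.8000/2.7)·tan(0.2)·0.05 = 1.1694
v' = 13.8000 + 3.1000·0.05 = 13.9550

(8.6021, -6.4797, 1.1694, 13.9550)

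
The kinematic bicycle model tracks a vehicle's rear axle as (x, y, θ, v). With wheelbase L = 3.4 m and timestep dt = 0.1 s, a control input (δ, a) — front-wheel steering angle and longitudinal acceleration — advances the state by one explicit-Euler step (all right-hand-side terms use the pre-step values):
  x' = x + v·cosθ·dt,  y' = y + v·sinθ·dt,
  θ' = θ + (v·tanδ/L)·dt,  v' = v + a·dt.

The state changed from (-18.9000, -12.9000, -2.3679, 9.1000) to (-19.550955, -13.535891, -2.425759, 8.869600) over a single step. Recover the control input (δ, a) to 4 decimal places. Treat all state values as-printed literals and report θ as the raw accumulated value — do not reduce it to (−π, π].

a = (v'−v)/dt = (-0.230400)/0.1 = -2.3040
Δθ = θ'−θ = -0.057859;  (v·dt/L) = 9.1000·0.1/3.4 = 0.267647
tan δ = Δθ·L/(v·dt) = -0.216176  →  δ = -0.2129

δ = -0.2129, a = -2.3040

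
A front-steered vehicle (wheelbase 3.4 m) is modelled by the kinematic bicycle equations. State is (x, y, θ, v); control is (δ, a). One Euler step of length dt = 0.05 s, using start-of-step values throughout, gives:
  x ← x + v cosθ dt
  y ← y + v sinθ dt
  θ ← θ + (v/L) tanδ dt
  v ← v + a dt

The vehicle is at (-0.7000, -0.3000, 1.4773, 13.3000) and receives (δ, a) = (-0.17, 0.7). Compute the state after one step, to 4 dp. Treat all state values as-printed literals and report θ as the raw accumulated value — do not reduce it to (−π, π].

x' = -0.7000 + 13.3000·cos(1.4773)·0.05 = -0.6379
y' = -0.3000 + 13.3000·sin(1.4773)·0.05 = 0.3621
θ' = 1.4773 + (13.3000/3.4)·tan(-0.17)·0.05 = 1.4437
v' = 13.3000 + 0.7000·0.05 = 13.3350

(-0.6379, 0.3621, 1.4437, 13.3350)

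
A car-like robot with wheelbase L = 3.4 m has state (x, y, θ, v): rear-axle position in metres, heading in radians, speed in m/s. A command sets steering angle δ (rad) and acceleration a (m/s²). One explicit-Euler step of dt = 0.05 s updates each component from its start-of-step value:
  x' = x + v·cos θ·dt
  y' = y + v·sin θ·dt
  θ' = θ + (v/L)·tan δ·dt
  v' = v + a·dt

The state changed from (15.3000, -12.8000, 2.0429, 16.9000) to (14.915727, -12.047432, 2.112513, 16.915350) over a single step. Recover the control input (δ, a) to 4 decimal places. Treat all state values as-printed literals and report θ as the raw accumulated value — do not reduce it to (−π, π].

a = (v'−v)/dt = (0.015350)/0.05 = 0.3070
Δθ = θ'−θ = 0.069613;  (v·dt/L) = 16.9000·0.05/3.4 = 0.248529
tan δ = Δθ·L/(v·dt) = 0.280100  →  δ = 0.2731

δ = 0.2731, a = 0.3070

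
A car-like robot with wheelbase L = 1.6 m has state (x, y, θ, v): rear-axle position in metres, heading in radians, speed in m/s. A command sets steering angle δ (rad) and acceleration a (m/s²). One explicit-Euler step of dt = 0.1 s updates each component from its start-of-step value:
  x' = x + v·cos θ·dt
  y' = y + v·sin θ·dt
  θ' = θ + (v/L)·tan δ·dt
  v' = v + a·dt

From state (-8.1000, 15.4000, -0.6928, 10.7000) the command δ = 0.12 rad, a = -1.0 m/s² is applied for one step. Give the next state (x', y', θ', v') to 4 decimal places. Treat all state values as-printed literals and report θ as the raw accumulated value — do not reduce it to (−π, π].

(-7.2767, 14.7166, -0.6122, 10.6000)

x' = -8.1000 + 10.7000·cos(-0.6928)·0.1 = -7.2767
y' = 15.4000 + 10.7000·sin(-0.6928)·0.1 = 14.7166
θ' = -0.6928 + (10.7000/1.6)·tan(0.12)·0.1 = -0.6122
v' = 10.7000 − 1.0000·0.1 = 10.6000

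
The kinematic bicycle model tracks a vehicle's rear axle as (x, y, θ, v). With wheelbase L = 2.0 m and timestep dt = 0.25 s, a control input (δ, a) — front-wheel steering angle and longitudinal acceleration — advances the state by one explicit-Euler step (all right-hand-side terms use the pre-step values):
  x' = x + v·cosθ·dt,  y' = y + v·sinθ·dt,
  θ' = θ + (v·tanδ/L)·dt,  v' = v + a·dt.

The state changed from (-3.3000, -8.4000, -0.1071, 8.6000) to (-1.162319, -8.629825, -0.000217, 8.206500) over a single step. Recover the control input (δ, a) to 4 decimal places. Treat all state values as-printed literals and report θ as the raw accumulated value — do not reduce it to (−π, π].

δ = 0.0991, a = -1.5740

a = (v'−v)/dt = (-0.393500)/0.25 = -1.5740
Δθ = θ'−θ = 0.106883;  (v·dt/L) = 8.6000·0.25/2.0 = 1.075000
tan δ = Δθ·L/(v·dt) = 0.099426  →  δ = 0.0991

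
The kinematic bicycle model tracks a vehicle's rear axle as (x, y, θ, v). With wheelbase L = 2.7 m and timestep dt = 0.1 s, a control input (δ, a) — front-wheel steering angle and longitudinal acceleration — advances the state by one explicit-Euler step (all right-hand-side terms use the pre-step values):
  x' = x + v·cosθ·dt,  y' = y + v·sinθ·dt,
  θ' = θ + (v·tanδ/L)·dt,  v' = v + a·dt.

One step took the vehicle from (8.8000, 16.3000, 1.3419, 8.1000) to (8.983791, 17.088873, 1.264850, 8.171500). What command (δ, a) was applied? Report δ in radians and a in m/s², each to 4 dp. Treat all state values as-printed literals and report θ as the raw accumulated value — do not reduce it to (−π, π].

a = (v'−v)/dt = (0.071500)/0.1 = 0.7150
Δθ = θ'−θ = -0.077050;  (v·dt/L) = 8.1000·0.1/2.7 = 0.300000
tan δ = Δθ·L/(v·dt) = -0.256833  →  δ = -0.2514

δ = -0.2514, a = 0.7150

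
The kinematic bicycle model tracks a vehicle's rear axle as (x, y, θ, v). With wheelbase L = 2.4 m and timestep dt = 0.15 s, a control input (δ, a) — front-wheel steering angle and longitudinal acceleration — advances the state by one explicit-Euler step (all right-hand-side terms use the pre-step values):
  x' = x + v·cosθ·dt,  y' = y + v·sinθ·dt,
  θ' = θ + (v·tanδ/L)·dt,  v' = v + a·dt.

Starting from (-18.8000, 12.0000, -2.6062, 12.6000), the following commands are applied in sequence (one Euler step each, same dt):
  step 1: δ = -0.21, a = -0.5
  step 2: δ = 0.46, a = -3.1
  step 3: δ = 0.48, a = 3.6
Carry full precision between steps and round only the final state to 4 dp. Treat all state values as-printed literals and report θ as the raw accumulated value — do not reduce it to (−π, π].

after step 1 (δ=-0.21, a=-0.5): (-20.425529, 11.035762, -2.774050, 12.525000)
after step 2 (δ=0.46, a=-3.1): (-22.178803, 10.360683, -2.386206, 12.060000)
after step 3 (δ=0.48, a=3.6): (-23.495767, 9.120487, -1.993796, 12.600000)

(-23.4958, 9.1205, -1.9938, 12.6000)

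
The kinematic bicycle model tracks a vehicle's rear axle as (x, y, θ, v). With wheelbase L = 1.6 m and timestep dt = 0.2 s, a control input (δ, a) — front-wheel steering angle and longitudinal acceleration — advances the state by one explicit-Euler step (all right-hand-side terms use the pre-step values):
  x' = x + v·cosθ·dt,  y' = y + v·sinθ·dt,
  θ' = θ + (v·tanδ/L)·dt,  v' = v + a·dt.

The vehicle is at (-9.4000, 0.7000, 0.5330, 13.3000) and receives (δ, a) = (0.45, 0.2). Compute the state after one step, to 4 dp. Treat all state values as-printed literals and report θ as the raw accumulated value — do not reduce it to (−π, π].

x' = -9.4000 + 13.3000·cos(0.5330)·0.2 = -7.1090
y' = 0.7000 + 13.3000·sin(0.5330)·0.2 = 2.0516
θ' = 0.5330 + (13.3000/1.6)·tan(0.45)·0.2 = 1.3361
v' = 13.3000 + 0.2000·0.2 = 13.3400

(-7.1090, 2.0516, 1.3361, 13.3400)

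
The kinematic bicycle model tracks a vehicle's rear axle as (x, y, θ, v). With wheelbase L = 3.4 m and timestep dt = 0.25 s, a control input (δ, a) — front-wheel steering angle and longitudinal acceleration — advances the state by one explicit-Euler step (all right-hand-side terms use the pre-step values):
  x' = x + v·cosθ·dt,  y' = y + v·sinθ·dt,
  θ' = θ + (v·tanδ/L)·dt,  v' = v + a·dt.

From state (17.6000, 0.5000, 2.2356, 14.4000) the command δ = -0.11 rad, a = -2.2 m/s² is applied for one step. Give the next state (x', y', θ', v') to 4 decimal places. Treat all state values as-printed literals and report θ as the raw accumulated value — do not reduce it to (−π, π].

x' = 17.6000 + 14.4000·cos(2.2356)·0.25 = 15.3791
y' = 0.5000 + 14.4000·sin(2.2356)·0.25 = 3.3333
θ' = 2.2356 + (14.4000/3.4)·tan(-0.11)·0.25 = 2.1187
v' = 14.4000 − 2.2000·0.25 = 13.8500

(15.3791, 3.3333, 2.1187, 13.8500)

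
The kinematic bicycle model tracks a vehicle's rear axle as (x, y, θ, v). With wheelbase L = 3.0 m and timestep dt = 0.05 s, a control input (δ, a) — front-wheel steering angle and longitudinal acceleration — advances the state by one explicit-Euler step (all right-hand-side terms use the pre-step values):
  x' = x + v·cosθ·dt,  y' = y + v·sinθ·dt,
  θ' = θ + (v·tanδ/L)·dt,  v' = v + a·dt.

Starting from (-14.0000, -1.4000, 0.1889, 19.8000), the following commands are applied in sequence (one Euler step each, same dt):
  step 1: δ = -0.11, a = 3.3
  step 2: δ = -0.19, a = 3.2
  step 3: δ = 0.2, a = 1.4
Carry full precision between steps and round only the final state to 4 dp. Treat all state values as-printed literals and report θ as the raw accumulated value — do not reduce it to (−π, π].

after step 1 (δ=-0.11, a=3.3): (-13.027611, -1.214099, 0.152453, 19.965000)
after step 2 (δ=-0.19, a=3.2): (-12.040939, -1.062502, 0.088458, 20.125000)
after step 3 (δ=0.2, a=1.4): (-11.038623, -0.973607, 0.156451, 20.195000)

(-11.0386, -0.9736, 0.1565, 20.1950)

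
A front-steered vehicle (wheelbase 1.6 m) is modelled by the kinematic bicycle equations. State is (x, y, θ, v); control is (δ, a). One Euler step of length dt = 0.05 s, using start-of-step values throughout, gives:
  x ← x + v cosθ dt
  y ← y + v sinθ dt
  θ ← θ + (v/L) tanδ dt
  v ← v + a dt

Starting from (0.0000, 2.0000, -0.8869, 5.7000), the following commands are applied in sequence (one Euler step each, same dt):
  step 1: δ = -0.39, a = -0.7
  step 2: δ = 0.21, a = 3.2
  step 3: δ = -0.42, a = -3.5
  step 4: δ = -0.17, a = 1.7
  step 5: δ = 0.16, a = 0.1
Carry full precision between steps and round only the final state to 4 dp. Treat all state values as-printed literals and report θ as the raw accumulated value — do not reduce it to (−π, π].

(0.8168, 0.8302, -1.0051, 5.7400)

after step 1 (δ=-0.39, a=-0.7): (0.180068, 1.779092, -0.960119, 5.665000)
after step 2 (δ=0.21, a=3.2): (0.342490, 1.547036, -0.922386, 5.825000)
after step 3 (δ=-0.42, a=-3.5): (0.518382, 1.314897, -1.003676, 5.650000)
after step 4 (δ=-0.17, a=1.7): (0.670142, 1.076622, -1.033985, 5.735000)
after step 5 (δ=0.16, a=0.1): (0.816786, 0.830205, -1.005062, 5.740000)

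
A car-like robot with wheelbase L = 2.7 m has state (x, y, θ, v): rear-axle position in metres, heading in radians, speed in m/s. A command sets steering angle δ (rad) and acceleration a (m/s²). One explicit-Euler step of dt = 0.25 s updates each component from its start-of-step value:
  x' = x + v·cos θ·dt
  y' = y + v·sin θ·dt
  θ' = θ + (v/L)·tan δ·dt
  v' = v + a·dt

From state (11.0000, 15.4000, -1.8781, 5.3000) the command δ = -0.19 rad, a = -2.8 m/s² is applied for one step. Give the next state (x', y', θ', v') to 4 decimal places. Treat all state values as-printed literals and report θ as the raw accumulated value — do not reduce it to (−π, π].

(10.5992, 14.1371, -1.9725, 4.6000)

x' = 11.0000 + 5.3000·cos(-1.8781)·0.25 = 10.5992
y' = 15.4000 + 5.3000·sin(-1.8781)·0.25 = 14.1371
θ' = -1.8781 + (5.3000/2.7)·tan(-0.19)·0.25 = -1.9725
v' = 5.3000 − 2.8000·0.25 = 4.6000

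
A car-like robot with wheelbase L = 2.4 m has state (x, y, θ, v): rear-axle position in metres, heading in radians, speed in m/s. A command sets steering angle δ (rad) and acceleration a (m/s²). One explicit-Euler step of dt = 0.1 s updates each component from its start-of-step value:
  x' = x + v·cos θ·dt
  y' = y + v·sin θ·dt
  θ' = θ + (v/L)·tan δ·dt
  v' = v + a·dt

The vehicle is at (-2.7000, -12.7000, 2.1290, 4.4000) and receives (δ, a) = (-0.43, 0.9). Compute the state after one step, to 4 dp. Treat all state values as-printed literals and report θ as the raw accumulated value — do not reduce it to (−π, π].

x' = -2.7000 + 4.4000·cos(2.1290)·0.1 = -2.9331
y' = -12.7000 + 4.4000·sin(2.1290)·0.1 = -12.3268
θ' = 2.1290 + (4.4000/2.4)·tan(-0.43)·0.1 = 2.0449
v' = 4.4000 + 0.9000·0.1 = 4.4900

(-2.9331, -12.3268, 2.0449, 4.4900)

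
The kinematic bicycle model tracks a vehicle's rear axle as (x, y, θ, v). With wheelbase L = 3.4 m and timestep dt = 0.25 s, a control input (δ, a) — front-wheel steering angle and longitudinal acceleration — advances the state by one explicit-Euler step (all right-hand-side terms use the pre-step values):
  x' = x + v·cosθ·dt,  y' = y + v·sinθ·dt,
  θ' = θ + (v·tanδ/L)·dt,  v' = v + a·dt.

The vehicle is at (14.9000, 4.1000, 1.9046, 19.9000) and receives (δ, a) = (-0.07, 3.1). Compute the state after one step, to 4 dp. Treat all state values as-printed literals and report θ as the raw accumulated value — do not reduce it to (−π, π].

(13.2700, 8.8004, 1.8020, 20.6750)

x' = 14.9000 + 19.9000·cos(1.9046)·0.25 = 13.2700
y' = 4.1000 + 19.9000·sin(1.9046)·0.25 = 8.8004
θ' = 1.9046 + (19.9000/3.4)·tan(-0.07)·0.25 = 1.8020
v' = 19.9000 + 3.1000·0.25 = 20.6750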